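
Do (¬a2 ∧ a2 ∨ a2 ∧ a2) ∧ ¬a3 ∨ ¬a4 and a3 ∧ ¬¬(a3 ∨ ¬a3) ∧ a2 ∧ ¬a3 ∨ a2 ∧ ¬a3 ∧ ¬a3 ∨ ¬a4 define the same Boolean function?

E1: (¬a2 ∧ a2 ∨ a2 ∧ a2) ∧ ¬a3 ∨ ¬a4
    = a2 ∧ ¬a3 ∨ ¬a4   (distribution)
E2: a3 ∧ ¬¬(a3 ∨ ¬a3) ∧ a2 ∧ ¬a3 ∨ a2 ∧ ¬a3 ∧ ¬a3 ∨ ¬a4
    = a3 ∧ (a3 ∨ ¬a3) ∧ a2 ∧ ¬a3 ∨ a2 ∧ ¬a3 ∧ ¬a3 ∨ ¬a4   (double negation)
    = a3 ∧ a2 ∧ ¬a3 ∨ a2 ∧ ¬a3 ∧ ¬a3 ∨ ¬a4   (complement / identity)
    = a2 ∧ ¬a3 ∨ ¬a4   (distribution)
Both reduce to a2 ∧ ¬a3 ∨ ¬a4, so they are equivalent.

Yes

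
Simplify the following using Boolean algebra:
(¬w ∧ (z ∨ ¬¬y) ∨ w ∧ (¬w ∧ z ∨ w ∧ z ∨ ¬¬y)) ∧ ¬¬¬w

(¬w ∧ (z ∨ ¬¬y) ∨ w ∧ (¬w ∧ z ∨ w ∧ z ∨ ¬¬y)) ∧ ¬¬¬w
= (¬w ∧ (z ∨ ¬¬y) ∨ w ∧ (z ∨ ¬¬y)) ∧ ¬¬¬w   (distribution)
= (¬w ∧ (z ∨ ¬¬y) ∨ w ∧ (z ∨ ¬¬y)) ∧ ¬w   (double negation)
= (z ∨ ¬¬y) ∧ ¬w   (distribution)
= (z ∨ y) ∧ ¬w   (double negation)

(z ∨ y) ∧ ¬w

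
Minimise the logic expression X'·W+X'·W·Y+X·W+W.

X'·W+X'·W·Y+X·W+W
= X'·W+X·W+W   [absorption]
= W+W   [distribution]
= W   [idempotence]

W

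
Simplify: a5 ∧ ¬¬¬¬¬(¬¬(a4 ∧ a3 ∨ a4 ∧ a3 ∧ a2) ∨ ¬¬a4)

a5 ∧ ¬¬¬¬¬(¬¬(a4 ∧ a3 ∨ a4 ∧ a3 ∧ a2) ∨ ¬¬a4)
= a5 ∧ ¬¬¬¬¬(¬¬(a4 ∧ a3 ∨ a4 ∧ a3 ∧ a2) ∨ a4)   — double negation
= a5 ∧ ¬¬¬(¬¬(a4 ∧ a3 ∨ a4 ∧ a3 ∧ a2) ∨ a4)   — double negation
= a5 ∧ ¬¬¬(a4 ∧ a3 ∨ a4 ∧ a3 ∧ a2 ∨ a4)   — double negation
= a5 ∧ ¬(a4 ∧ a3 ∨ a4 ∧ a3 ∧ a2 ∨ a4)   — double negation
= a5 ∧ ¬(a4 ∧ a3 ∨ a4)   — absorption
= a5 ∧ ¬a4   — absorption

a5 ∧ ¬a4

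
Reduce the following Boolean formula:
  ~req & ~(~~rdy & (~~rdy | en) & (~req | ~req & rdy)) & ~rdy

~req & ~rdy

~req & ~(~~rdy & (~~rdy | en) & (~req | ~req & rdy)) & ~rdy
= ~req & ~(~~rdy & (~req | ~req & rdy)) & ~rdy   (absorption)
= ~req & ~(~~rdy & ~req) & ~rdy   (absorption)
= ~req & (~rdy | req) & ~rdy   (De Morgan)
= ~req & ~rdy   (absorption)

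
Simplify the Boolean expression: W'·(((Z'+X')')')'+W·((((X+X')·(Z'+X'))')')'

W'·(((Z'+X')')')'+W·((((X+X')·(Z'+X'))')')'
= W'·(((Z'+X')')')'+W·(((Z'+X')')')'   (complement / identity)
= (((Z'+X')')')'   (distribution)
= (Z'+X')'   (double negation)
= Z·X   (De Morgan)

Z·X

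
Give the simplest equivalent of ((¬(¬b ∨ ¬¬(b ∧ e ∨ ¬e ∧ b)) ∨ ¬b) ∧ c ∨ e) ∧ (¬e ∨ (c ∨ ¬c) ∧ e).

((¬(¬b ∨ ¬¬(b ∧ e ∨ ¬e ∧ b)) ∨ ¬b) ∧ c ∨ e) ∧ (¬e ∨ (c ∨ ¬c) ∧ e)
= ((¬(¬b ∨ ¬¬b) ∨ ¬b) ∧ c ∨ e) ∧ (¬e ∨ (c ∨ ¬c) ∧ e)   [distribution]
= ((¬(¬b ∨ ¬¬b) ∨ ¬b) ∧ c ∨ e) ∧ (¬e ∨ e)   [complement / identity]
= ((b ∧ ¬b ∨ ¬b) ∧ c ∨ e) ∧ (¬e ∨ e)   [De Morgan]
= (¬b ∧ c ∨ e) ∧ (¬e ∨ e)   [complement / identity]
= ¬b ∧ c ∨ e   [complement / identity]

¬b ∧ c ∨ e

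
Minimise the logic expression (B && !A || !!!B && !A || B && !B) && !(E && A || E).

(B && !A || !!!B && !A || B && !B) && !(E && A || E)
= (B && !A || !B && !A || B && !B) && !(E && A || E)
= (!A || B && !B) && !(E && A || E)
= !A && !(E && A || E)
= !A && !E

!A && !E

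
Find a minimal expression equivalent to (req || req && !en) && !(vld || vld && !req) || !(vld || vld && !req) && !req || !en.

(req || req && !en) && !(vld || vld && !req) || !(vld || vld && !req) && !req || !en
= req && !(vld || vld && !req) || !(vld || vld && !req) && !req || !en   [absorption]
= !(vld || vld && !req) || !en   [distribution]
= !vld || !en   [absorption]

!vld || !en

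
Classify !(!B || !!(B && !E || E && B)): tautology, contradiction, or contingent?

contradiction

!(!B || !!(B && !E || E && B))
= B && !(B && !E || E && B)   (De Morgan)
= B && !B   (distribution)
= false   (complement)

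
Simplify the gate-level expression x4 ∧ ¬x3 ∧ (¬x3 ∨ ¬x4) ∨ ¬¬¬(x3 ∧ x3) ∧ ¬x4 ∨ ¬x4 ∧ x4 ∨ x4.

x4 ∧ ¬x3 ∧ (¬x3 ∨ ¬x4) ∨ ¬¬¬(x3 ∧ x3) ∧ ¬x4 ∨ ¬x4 ∧ x4 ∨ x4
= x4 ∧ ¬x3 ∧ (¬x3 ∨ ¬x4) ∨ ¬(x3 ∧ x3) ∧ ¬x4 ∨ ¬x4 ∧ x4 ∨ x4
= x4 ∧ ¬x3 ∨ ¬(x3 ∧ x3) ∧ ¬x4 ∨ ¬x4 ∧ x4 ∨ x4
= x4 ∧ ¬x3 ∨ ¬(x3 ∧ x3) ∧ ¬x4 ∨ x4
= x4 ∧ ¬x3 ∨ ¬x3 ∧ ¬x4 ∨ x4
= ¬x3 ∨ x4

¬x3 ∨ x4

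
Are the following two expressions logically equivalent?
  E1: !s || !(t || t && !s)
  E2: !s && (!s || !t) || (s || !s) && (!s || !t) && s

E1: !s || !(t || t && !s)
    = !s || !t   (absorption)
E2: !s && (!s || !t) || (s || !s) && (!s || !t) && s
    = !s && (!s || !t) || (!s || !t) && s   (complement / identity)
    = !s || !t   (distribution)
Both reduce to !s || !t, so they are equivalent.

Yes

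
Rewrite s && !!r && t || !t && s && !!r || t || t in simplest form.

s && !!r && t || !t && s && !!r || t || t
= s && !!r || t || t
= s && !!r || t
= s && r || t

s && r || t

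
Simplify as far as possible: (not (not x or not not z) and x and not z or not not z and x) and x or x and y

(not (not x or not not z) and x and not z or not not z and x) and x or x and y
= (x and not z and x and not z or not not z and x) and x or x and y   [De Morgan]
= (x and not z and x and not z or z and x) and x or x and y   [double negation]
= (x and not z or z and x) and x or x and y   [idempotence]
= x and x or x and y   [distribution]
= x or x and y   [idempotence]
= x   [absorption]

x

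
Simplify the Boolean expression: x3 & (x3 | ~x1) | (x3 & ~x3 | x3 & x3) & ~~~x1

x3 & (x3 | ~x1) | (x3 & ~x3 | x3 & x3) & ~~~x1
= x3 & (x3 | ~x1) | x3 & ~~~x1
= x3 & (x3 | ~x1) | x3 & ~x1
= x3 | x3 & ~x1
= x3

x3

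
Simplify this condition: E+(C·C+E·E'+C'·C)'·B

E+C'·B

E+(C·C+E·E'+C'·C)'·B
= E+(C·C+C'·C)'·B   — complement / identity
= E+C'·B   — distribution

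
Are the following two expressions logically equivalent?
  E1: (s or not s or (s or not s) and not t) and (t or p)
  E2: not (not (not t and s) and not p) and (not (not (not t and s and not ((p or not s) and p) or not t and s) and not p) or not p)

E1: (s or not s or (s or not s) and not t) and (t or p)
    = (s or not s) and (t or p)
    = t or p
E2: not (not (not t and s) and not p) and (not (not (not t and s and not ((p or not s) and p) or not t and s) and not p) or not p)
    = not (not (not t and s) and not p) and (not (not (not t and s and not p or not t and s) and not p) or not p)
    = not (not (not t and s) and not p) and (not (not (not t and s) and not p) or not p)
    = not (not (not t and s) and not p)
    = not t and s or p
These differ: at p=0, s=0, t=1, E1 = 1 but E2 = 0.

No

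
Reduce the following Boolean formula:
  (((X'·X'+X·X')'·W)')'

X·W

(((X'·X'+X·X')'·W)')'
= (((X')'·W)')'   (distribution)
= ((X·W)')'   (double negation)
= X·W   (double negation)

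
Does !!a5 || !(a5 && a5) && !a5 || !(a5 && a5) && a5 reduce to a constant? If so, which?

yes, True

!!a5 || !(a5 && a5) && !a5 || !(a5 && a5) && a5
= !!a5 || !(a5 && a5)
= a5 || !(a5 && a5)
= a5 || !a5
= true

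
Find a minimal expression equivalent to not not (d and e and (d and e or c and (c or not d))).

not not (d and e and (d and e or c and (c or not d)))
= not not (d and e and (d and e or c))   (absorption)
= not not (d and e)   (absorption)
= d and e   (double negation)

d and e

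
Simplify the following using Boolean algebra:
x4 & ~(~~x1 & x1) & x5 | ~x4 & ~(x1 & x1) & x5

~x1 & x5

x4 & ~(~~x1 & x1) & x5 | ~x4 & ~(x1 & x1) & x5
= x4 & ~(x1 & x1) & x5 | ~x4 & ~(x1 & x1) & x5   [double negation]
= ~(x1 & x1) & x5   [distribution]
= ~x1 & x5   [idempotence]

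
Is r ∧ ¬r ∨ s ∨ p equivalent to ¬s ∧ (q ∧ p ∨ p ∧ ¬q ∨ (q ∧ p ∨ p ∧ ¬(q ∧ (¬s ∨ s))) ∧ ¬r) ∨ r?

No

E1: r ∧ ¬r ∨ s ∨ p
    = s ∨ p
E2: ¬s ∧ (q ∧ p ∨ p ∧ ¬q ∨ (q ∧ p ∨ p ∧ ¬(q ∧ (¬s ∨ s))) ∧ ¬r) ∨ r
    = ¬s ∧ (q ∧ p ∨ p ∧ ¬q ∨ (q ∧ p ∨ p ∧ ¬q) ∧ ¬r) ∨ r
    = ¬s ∧ (q ∧ p ∨ p ∧ ¬q) ∨ r
    = ¬s ∧ p ∨ r
These differ: at p=1, q=0, r=0, s=1, E1 = 1 but E2 = 0.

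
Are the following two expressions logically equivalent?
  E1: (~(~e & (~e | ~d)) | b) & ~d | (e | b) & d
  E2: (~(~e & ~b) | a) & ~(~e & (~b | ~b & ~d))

Yes

E1: (~(~e & (~e | ~d)) | b) & ~d | (e | b) & d
    = (~~e | b) & ~d | (e | b) & d
    = (e | b) & ~d | (e | b) & d
    = e | b
E2: (~(~e & ~b) | a) & ~(~e & (~b | ~b & ~d))
    = (~(~e & ~b) | a) & ~(~e & ~b)
    = ~(~e & ~b)
    = e | b
Both reduce to e | b, so they are equivalent.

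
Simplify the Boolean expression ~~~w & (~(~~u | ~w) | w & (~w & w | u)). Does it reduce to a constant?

0

~~~w & (~(~~u | ~w) | w & (~w & w | u))
= ~~~w & (~(~~u | ~w) | w & u)   (complement / identity)
= ~~~w & (~u & w | w & u)   (De Morgan)
= ~~~w & w   (distribution)
= ~w & w   (double negation)
= 0   (complement)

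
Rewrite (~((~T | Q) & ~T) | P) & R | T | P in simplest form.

T | P

(~((~T | Q) & ~T) | P) & R | T | P
= (~~T | P) & R | T | P   [absorption]
= (T | P) & R | T | P   [double negation]
= T | P   [absorption]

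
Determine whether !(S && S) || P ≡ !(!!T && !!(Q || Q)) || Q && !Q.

No

E1: !(S && S) || P
    = !S || P
E2: !(!!T && !!(Q || Q)) || Q && !Q
    = !T || !(Q || Q) || Q && !Q
    = !T || !(Q || Q)
    = !T || !Q
These differ: at P=0, Q=1, S=1, T=0, E1 = 0 but E2 = 1.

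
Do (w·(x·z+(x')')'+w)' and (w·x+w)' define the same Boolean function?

Yes

E1: (w·(x·z+(x')')'+w)'
    = (w·(x·z+x)'+w)'   [double negation]
    = (w·x'+w)'   [absorption]
    = w'   [absorption]
E2: (w·x+w)'
    = w'   [absorption]
Both reduce to w', so they are equivalent.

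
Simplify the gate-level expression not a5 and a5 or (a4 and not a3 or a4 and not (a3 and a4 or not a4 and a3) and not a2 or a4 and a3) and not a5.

not a5 and a5 or (a4 and not a3 or a4 and not (a3 and a4 or not a4 and a3) and not a2 or a4 and a3) and not a5
= (a4 and not a3 or a4 and not (a3 and a4 or not a4 and a3) and not a2 or a4 and a3) and not a5
= (a4 and not a3 or a4 and not a3 and not a2 or a4 and a3) and not a5
= (a4 and not a3 or a4 and a3) and not a5
= a4 and not a5

a4 and not a5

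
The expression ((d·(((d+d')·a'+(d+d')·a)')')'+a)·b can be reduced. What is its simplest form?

((d·(((d+d')·a'+(d+d')·a)')')'+a)·b
= ((d·((d+d')')')'+a)·b   [distribution]
= ((d·(d+d'))'+a)·b   [double negation]
= (d'+a)·b   [complement / identity]

(d'+a)·b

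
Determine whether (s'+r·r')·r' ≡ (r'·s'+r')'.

No

E1: (s'+r·r')·r'
    = s'·r'   [complement / identity]
E2: (r'·s'+r')'
    = (r')'   [absorption]
    = r   [double negation]
These differ: at r=1, s=0, E1 = 0 but E2 = 1.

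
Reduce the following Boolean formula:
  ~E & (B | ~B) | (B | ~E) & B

~E | B

~E & (B | ~B) | (B | ~E) & B
= ~E | (B | ~E) & B
= ~E | B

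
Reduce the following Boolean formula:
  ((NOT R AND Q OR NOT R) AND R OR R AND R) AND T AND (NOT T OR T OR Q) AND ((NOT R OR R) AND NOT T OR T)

R AND T

((NOT R AND Q OR NOT R) AND R OR R AND R) AND T AND (NOT T OR T OR Q) AND ((NOT R OR R) AND NOT T OR T)
= ((NOT R AND Q OR NOT R) AND R OR R AND R) AND T AND (NOT T OR T OR Q) AND (NOT T OR T)   [complement / identity]
= (NOT R AND R OR R AND R) AND T AND (NOT T OR T OR Q) AND (NOT T OR T)   [absorption]
= R AND T AND (NOT T OR T OR Q) AND (NOT T OR T)   [distribution]
= R AND T AND (NOT T OR T)   [absorption]
= R AND T   [complement / identity]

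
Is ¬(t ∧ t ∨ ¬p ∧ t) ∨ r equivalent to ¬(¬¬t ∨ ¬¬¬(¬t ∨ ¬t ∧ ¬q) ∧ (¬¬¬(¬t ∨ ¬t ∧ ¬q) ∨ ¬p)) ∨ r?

Yes

E1: ¬(t ∧ t ∨ ¬p ∧ t) ∨ r
    = ¬(t ∧ (t ∨ ¬p)) ∨ r
    = ¬t ∨ r
E2: ¬(¬¬t ∨ ¬¬¬(¬t ∨ ¬t ∧ ¬q) ∧ (¬¬¬(¬t ∨ ¬t ∧ ¬q) ∨ ¬p)) ∨ r
    = ¬(¬¬t ∨ ¬¬¬(¬t ∨ ¬t ∧ ¬q)) ∨ r
    = ¬(¬¬t ∨ ¬(¬t ∨ ¬t ∧ ¬q)) ∨ r
    = ¬(¬¬t ∨ ¬¬t) ∨ r
    = ¬¬¬t ∨ r
    = ¬t ∨ r
Both reduce to ¬t ∨ r, so they are equivalent.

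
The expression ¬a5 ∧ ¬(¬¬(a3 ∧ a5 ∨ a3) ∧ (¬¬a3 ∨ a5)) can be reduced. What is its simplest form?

¬a5 ∧ ¬a3

¬a5 ∧ ¬(¬¬(a3 ∧ a5 ∨ a3) ∧ (¬¬a3 ∨ a5))
= ¬a5 ∧ ¬(¬¬a3 ∧ (¬¬a3 ∨ a5))
= ¬a5 ∧ ¬¬¬a3
= ¬a5 ∧ ¬a3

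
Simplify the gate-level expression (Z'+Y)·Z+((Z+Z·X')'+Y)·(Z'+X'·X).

(Z'+Y)·Z+((Z+Z·X')'+Y)·(Z'+X'·X)
= (Z'+Y)·Z+(Z'+Y)·(Z'+X'·X)
= (Z'+Y)·Z+(Z'+Y)·Z'
= Z'+Y

Z'+Y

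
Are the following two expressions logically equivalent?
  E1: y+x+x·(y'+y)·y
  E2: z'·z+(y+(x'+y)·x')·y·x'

No

E1: y+x+x·(y'+y)·y
    = y+x+x·y
    = y+x
E2: z'·z+(y+(x'+y)·x')·y·x'
    = z'·z+(y+x')·y·x'
    = z'·z+y·x'
    = y·x'
These differ: at x=1, y=0, z=0, E1 = 1 but E2 = 0.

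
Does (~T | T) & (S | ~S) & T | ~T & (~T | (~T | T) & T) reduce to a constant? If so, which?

yes, True

(~T | T) & (S | ~S) & T | ~T & (~T | (~T | T) & T)
= (~T | T) & T | ~T & (~T | (~T | T) & T)   — complement / identity
= (~T | T) & T | ~T & (~T | T)   — complement / identity
= ~T | T   — distribution
= 1   — complement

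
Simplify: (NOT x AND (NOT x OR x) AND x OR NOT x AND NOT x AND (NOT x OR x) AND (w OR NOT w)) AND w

NOT x AND w

(NOT x AND (NOT x OR x) AND x OR NOT x AND NOT x AND (NOT x OR x) AND (w OR NOT w)) AND w
= (NOT x AND (NOT x OR x) AND x OR NOT x AND NOT x AND (NOT x OR x)) AND w   (complement / identity)
= NOT x AND (NOT x OR x) AND w   (distribution)
= NOT x AND w   (complement / identity)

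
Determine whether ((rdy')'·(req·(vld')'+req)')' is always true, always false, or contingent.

contingent

((rdy')'·(req·(vld')'+req)')'
= ((rdy')'·(req·vld+req)')'
= ((rdy')'·req')'
= rdy'+req
This depends on rdy, req, so it is not a constant.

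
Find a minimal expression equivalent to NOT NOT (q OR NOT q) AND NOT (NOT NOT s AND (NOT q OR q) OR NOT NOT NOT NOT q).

NOT NOT (q OR NOT q) AND NOT (NOT NOT s AND (NOT q OR q) OR NOT NOT NOT NOT q)
= NOT NOT (q OR NOT q) AND NOT (NOT NOT s OR NOT NOT NOT NOT q)
= (q OR NOT q) AND NOT (NOT NOT s OR NOT NOT NOT NOT q)
= (q OR NOT q) AND NOT (NOT NOT s OR NOT NOT q)
= NOT (NOT NOT s OR NOT NOT q)
= NOT s AND NOT q

NOT s AND NOT q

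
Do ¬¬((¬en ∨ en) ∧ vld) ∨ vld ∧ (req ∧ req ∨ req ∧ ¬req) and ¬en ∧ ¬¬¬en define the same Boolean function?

E1: ¬¬((¬en ∨ en) ∧ vld) ∨ vld ∧ (req ∧ req ∨ req ∧ ¬req)
    = ¬¬((¬en ∨ en) ∧ vld) ∨ vld ∧ req   — distribution
    = (¬en ∨ en) ∧ vld ∨ vld ∧ req   — double negation
    = vld ∨ vld ∧ req   — complement / identity
    = vld   — absorption
E2: ¬en ∧ ¬¬¬en
    = ¬en ∧ ¬en   — double negation
    = ¬en   — idempotence
These differ: at en=0, req=1, vld=0, E1 = 0 but E2 = 1.

No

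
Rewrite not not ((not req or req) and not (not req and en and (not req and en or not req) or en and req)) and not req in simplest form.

not en and not req

not not ((not req or req) and not (not req and en and (not req and en or not req) or en and req)) and not req
= (not req or req) and not (not req and en and (not req and en or not req) or en and req) and not req   [double negation]
= not (not req and en and (not req and en or not req) or en and req) and not req   [complement / identity]
= not (not req and en or en and req) and not req   [absorption]
= not en and not req   [distribution]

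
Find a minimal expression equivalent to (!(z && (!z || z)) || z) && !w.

(!(z && (!z || z)) || z) && !w
= (!z || z) && !w
= !w

!w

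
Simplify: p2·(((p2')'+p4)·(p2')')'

p2·(((p2')'+p4)·(p2')')'
= p2·((p2')')'
= p2·p2'
= 0

0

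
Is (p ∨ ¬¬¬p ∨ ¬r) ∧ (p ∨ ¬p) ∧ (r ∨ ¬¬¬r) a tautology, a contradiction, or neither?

(p ∨ ¬¬¬p ∨ ¬r) ∧ (p ∨ ¬p) ∧ (r ∨ ¬¬¬r)
= (p ∨ ¬p ∨ ¬r) ∧ (p ∨ ¬p) ∧ (r ∨ ¬¬¬r)   — double negation
= (p ∨ ¬p ∨ ¬r) ∧ (p ∨ ¬p) ∧ (r ∨ ¬r)   — double negation
= (p ∨ ¬p) ∧ (r ∨ ¬r)   — absorption
= p ∨ ¬p   — complement / identity
= True   — complement

tautology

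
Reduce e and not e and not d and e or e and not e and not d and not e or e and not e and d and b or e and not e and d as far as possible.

e and not e and not d and e or e and not e and not d and not e or e and not e and d and b or e and not e and d
= e and not e and not d and e or e and not e and not d and not e or e and not e and d   — absorption
= e and not e and not d or e and not e and d   — distribution
= e and not e   — distribution
= False   — complement

False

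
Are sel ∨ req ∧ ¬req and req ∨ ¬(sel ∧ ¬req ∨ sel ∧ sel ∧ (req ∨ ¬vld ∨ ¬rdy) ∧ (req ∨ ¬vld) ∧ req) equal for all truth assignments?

No

E1: sel ∨ req ∧ ¬req
    = sel   (complement / identity)
E2: req ∨ ¬(sel ∧ ¬req ∨ sel ∧ sel ∧ (req ∨ ¬vld ∨ ¬rdy) ∧ (req ∨ ¬vld) ∧ req)
    = req ∨ ¬(sel ∧ ¬req ∨ sel ∧ sel ∧ (req ∨ ¬vld) ∧ req)   (absorption)
    = req ∨ ¬(sel ∧ ¬req ∨ sel ∧ (req ∨ ¬vld) ∧ req)   (idempotence)
    = req ∨ ¬(sel ∧ ¬req ∨ sel ∧ req)   (absorption)
    = req ∨ ¬sel   (distribution)
These differ: at rdy=0, req=1, sel=0, vld=0, E1 = 0 but E2 = 1.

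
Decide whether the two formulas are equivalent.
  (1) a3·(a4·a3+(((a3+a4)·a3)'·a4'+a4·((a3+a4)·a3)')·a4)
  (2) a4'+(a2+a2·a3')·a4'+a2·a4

No

E1: a3·(a4·a3+(((a3+a4)·a3)'·a4'+a4·((a3+a4)·a3)')·a4)
    = a3·(a4·a3+((a3+a4)·a3)'·a4)   [distribution]
    = a3·(a4·a3+a3'·a4)   [absorption]
    = a3·a4   [distribution]
E2: a4'+(a2+a2·a3')·a4'+a2·a4
    = a4'+a2·a4'+a2·a4   [absorption]
    = a4'+a2   [distribution]
These differ: at a2=1, a3=0, a4=0, E1 = 0 but E2 = 1.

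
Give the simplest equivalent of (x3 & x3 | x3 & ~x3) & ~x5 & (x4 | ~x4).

x3 & ~x5

(x3 & x3 | x3 & ~x3) & ~x5 & (x4 | ~x4)
= x3 & ~x5 & (x4 | ~x4)   (distribution)
= x3 & ~x5   (complement / identity)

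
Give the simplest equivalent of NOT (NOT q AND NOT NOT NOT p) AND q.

NOT (NOT q AND NOT NOT NOT p) AND q
= NOT (NOT q AND NOT p) AND q   [double negation]
= (q OR p) AND q   [De Morgan]
= q   [absorption]

q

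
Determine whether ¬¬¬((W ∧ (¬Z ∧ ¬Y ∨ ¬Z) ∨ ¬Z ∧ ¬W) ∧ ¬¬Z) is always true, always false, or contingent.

¬¬¬((W ∧ (¬Z ∧ ¬Y ∨ ¬Z) ∨ ¬Z ∧ ¬W) ∧ ¬¬Z)
= ¬¬¬((W ∧ ¬Z ∨ ¬Z ∧ ¬W) ∧ ¬¬Z)   [absorption]
= ¬¬¬(¬Z ∧ ¬¬Z)   [distribution]
= ¬(¬Z ∧ ¬¬Z)   [double negation]
= Z ∨ ¬Z   [De Morgan]
= True   [complement]

always true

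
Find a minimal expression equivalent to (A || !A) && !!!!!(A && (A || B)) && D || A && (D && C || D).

(A || !A) && !!!!!(A && (A || B)) && D || A && (D && C || D)
= !!!!!(A && (A || B)) && D || A && (D && C || D)   — complement / identity
= !!!!!A && D || A && (D && C || D)   — absorption
= !!!A && D || A && (D && C || D)   — double negation
= !A && D || A && (D && C || D)   — double negation
= !A && D || A && D   — absorption
= D   — distribution

D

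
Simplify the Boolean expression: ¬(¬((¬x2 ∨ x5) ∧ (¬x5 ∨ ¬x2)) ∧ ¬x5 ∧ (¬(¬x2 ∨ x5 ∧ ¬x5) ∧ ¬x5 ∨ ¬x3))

¬x2 ∨ x5

¬(¬((¬x2 ∨ x5) ∧ (¬x5 ∨ ¬x2)) ∧ ¬x5 ∧ (¬(¬x2 ∨ x5 ∧ ¬x5) ∧ ¬x5 ∨ ¬x3))
= ¬(¬(¬x2 ∨ x5 ∧ ¬x5) ∧ ¬x5 ∧ (¬(¬x2 ∨ x5 ∧ ¬x5) ∧ ¬x5 ∨ ¬x3))   — distribution
= ¬(¬(¬x2 ∨ x5 ∧ ¬x5) ∧ ¬x5)   — absorption
= ¬(¬¬x2 ∧ ¬x5)   — complement / identity
= ¬x2 ∨ x5   — De Morgan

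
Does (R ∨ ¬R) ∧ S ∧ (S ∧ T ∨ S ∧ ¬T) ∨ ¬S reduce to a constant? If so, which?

yes, True

(R ∨ ¬R) ∧ S ∧ (S ∧ T ∨ S ∧ ¬T) ∨ ¬S
= (R ∨ ¬R) ∧ S ∧ S ∨ ¬S
= S ∧ S ∨ ¬S
= S ∨ ¬S
= True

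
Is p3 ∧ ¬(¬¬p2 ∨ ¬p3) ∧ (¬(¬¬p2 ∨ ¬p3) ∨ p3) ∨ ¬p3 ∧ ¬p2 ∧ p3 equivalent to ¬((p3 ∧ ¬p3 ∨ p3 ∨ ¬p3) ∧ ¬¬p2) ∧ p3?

E1: p3 ∧ ¬(¬¬p2 ∨ ¬p3) ∧ (¬(¬¬p2 ∨ ¬p3) ∨ p3) ∨ ¬p3 ∧ ¬p2 ∧ p3
    = p3 ∧ ¬(¬¬p2 ∨ ¬p3) ∨ ¬p3 ∧ ¬p2 ∧ p3   (absorption)
    = p3 ∧ ¬p2 ∧ p3 ∨ ¬p3 ∧ ¬p2 ∧ p3   (De Morgan)
    = ¬p2 ∧ p3   (distribution)
E2: ¬((p3 ∧ ¬p3 ∨ p3 ∨ ¬p3) ∧ ¬¬p2) ∧ p3
    = ¬((p3 ∨ ¬p3) ∧ ¬¬p2) ∧ p3   (complement / identity)
    = ¬¬¬p2 ∧ p3   (complement / identity)
    = ¬p2 ∧ p3   (double negation)
Both reduce to ¬p2 ∧ p3, so they are equivalent.

Yes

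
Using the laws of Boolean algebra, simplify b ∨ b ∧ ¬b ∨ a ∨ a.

b ∨ a

b ∨ b ∧ ¬b ∨ a ∨ a
= b ∨ a ∨ a
= b ∨ a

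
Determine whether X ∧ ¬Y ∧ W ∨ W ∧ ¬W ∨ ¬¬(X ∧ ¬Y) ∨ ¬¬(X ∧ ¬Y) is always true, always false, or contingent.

contingent

X ∧ ¬Y ∧ W ∨ W ∧ ¬W ∨ ¬¬(X ∧ ¬Y) ∨ ¬¬(X ∧ ¬Y)
= X ∧ ¬Y ∧ W ∨ ¬¬(X ∧ ¬Y) ∨ ¬¬(X ∧ ¬Y)   — complement / identity
= X ∧ ¬Y ∧ W ∨ ¬¬(X ∧ ¬Y)   — idempotence
= X ∧ ¬Y ∧ W ∨ X ∧ ¬Y   — double negation
= X ∧ ¬Y   — absorption
This depends on X, Y, so it is not a constant.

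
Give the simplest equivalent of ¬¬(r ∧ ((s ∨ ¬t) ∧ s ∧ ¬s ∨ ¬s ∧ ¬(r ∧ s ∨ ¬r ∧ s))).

r ∧ ¬s

¬¬(r ∧ ((s ∨ ¬t) ∧ s ∧ ¬s ∨ ¬s ∧ ¬(r ∧ s ∨ ¬r ∧ s)))
= ¬¬(r ∧ (s ∧ ¬s ∨ ¬s ∧ ¬(r ∧ s ∨ ¬r ∧ s)))   [absorption]
= ¬¬(r ∧ (s ∧ ¬s ∨ ¬s ∧ ¬s))   [distribution]
= ¬¬(r ∧ ¬s)   [distribution]
= r ∧ ¬s   [double negation]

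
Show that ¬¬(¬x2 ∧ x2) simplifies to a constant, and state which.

False

¬¬(¬x2 ∧ x2)
= ¬x2 ∧ x2   [double negation]
= False   [complement]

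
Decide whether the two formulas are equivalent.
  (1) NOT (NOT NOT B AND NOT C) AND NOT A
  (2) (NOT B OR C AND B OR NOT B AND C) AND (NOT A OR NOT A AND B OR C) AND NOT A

E1: NOT (NOT NOT B AND NOT C) AND NOT A
    = (NOT B OR C) AND NOT A
E2: (NOT B OR C AND B OR NOT B AND C) AND (NOT A OR NOT A AND B OR C) AND NOT A
    = (NOT B OR C AND B OR NOT B AND C) AND (NOT A OR C) AND NOT A
    = (NOT B OR C) AND (NOT A OR C) AND NOT A
    = (NOT B OR C) AND NOT A
Both reduce to (NOT B OR C) AND NOT A, so they are equivalent.

Yes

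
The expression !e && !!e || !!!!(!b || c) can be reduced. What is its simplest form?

!e && !!e || !!!!(!b || c)
= !e && !!e || !!(!b || c)   [double negation]
= !e && !!e || !b || c   [double negation]
= !e && e || !b || c   [double negation]
= !b || c   [complement / identity]

!b || c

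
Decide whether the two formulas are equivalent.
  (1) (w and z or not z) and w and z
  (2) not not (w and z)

Yes

E1: (w and z or not z) and w and z
    = w and z   [absorption]
E2: not not (w and z)
    = w and z   [double negation]
Both reduce to w and z, so they are equivalent.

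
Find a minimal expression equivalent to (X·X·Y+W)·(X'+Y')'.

(X·X·Y+W)·(X'+Y')'
= (X·X·Y+W)·X·Y   — De Morgan
= (X·Y+W)·X·Y   — idempotence
= X·Y   — absorption

X·Y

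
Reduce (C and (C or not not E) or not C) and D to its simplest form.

(C and (C or not not E) or not C) and D
= (C and (C or E) or not C) and D   — double negation
= (C or not C) and D   — absorption
= D   — complement / identity

D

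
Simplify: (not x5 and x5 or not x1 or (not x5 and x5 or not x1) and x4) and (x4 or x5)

(not x5 and x5 or not x1 or (not x5 and x5 or not x1) and x4) and (x4 or x5)
= (not x5 and x5 or not x1) and (x4 or x5)   — absorption
= not x1 and (x4 or x5)   — complement / identity

not x1 and (x4 or x5)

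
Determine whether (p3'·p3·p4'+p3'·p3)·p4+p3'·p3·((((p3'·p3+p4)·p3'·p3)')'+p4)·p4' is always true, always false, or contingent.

always false

(p3'·p3·p4'+p3'·p3)·p4+p3'·p3·((((p3'·p3+p4)·p3'·p3)')'+p4)·p4'
= (p3'·p3·p4'+p3'·p3)·p4+p3'·p3·(((p3'·p3)')'+p4)·p4'   — absorption
= p3'·p3·p4+p3'·p3·(((p3'·p3)')'+p4)·p4'   — absorption
= p3'·p3·p4+p3'·p3·(p3'·p3+p4)·p4'   — double negation
= p3'·p3·p4+p3'·p3·p4'   — absorption
= p3'·p3   — distribution
= 0   — complement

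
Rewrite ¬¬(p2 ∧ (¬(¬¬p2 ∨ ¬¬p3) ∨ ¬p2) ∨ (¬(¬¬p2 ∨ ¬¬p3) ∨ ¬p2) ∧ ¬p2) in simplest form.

¬¬(p2 ∧ (¬(¬¬p2 ∨ ¬¬p3) ∨ ¬p2) ∨ (¬(¬¬p2 ∨ ¬¬p3) ∨ ¬p2) ∧ ¬p2)
= ¬¬(¬(¬¬p2 ∨ ¬¬p3) ∨ ¬p2)
= ¬(¬¬p2 ∨ ¬¬p3) ∨ ¬p2
= ¬p2 ∧ ¬p3 ∨ ¬p2
= ¬p2

¬p2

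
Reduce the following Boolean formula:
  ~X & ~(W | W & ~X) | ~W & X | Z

~W | Z

~X & ~(W | W & ~X) | ~W & X | Z
= ~X & ~W | ~W & X | Z
= ~W | Z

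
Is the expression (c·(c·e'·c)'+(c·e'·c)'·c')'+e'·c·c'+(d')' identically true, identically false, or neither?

(c·(c·e'·c)'+(c·e'·c)'·c')'+e'·c·c'+(d')'
= ((c·e'·c)')'+e'·c·c'+(d')'   [distribution]
= ((c·e'·c)')'+e'·c·c'+d   [double negation]
= c·e'·c+e'·c·c'+d   [double negation]
= e'·c+d   [distribution]
This depends on c, d, e, so it is not a constant.

neither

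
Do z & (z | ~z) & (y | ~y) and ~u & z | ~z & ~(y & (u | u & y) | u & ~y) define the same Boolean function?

No

E1: z & (z | ~z) & (y | ~y)
    = z & (y | ~y)   — complement / identity
    = z   — complement / identity
E2: ~u & z | ~z & ~(y & (u | u & y) | u & ~y)
    = ~u & z | ~z & ~(y & u | u & ~y)   — absorption
    = ~u & z | ~z & ~u   — distribution
    = ~u   — distribution
These differ: at u=0, y=0, z=0, E1 = 0 but E2 = 1.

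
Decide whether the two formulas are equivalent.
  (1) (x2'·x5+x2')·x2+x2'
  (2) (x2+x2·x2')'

E1: (x2'·x5+x2')·x2+x2'
    = x2'·x2+x2'   — absorption
    = x2'   — complement / identity
E2: (x2+x2·x2')'
    = x2'   — complement / identity
Both reduce to x2', so they are equivalent.

Yes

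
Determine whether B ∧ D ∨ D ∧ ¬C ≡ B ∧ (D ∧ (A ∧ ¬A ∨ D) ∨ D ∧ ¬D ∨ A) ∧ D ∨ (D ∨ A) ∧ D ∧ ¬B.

E1: B ∧ D ∨ D ∧ ¬C
    = D ∧ (B ∨ ¬C)   (distribution)
E2: B ∧ (D ∧ (A ∧ ¬A ∨ D) ∨ D ∧ ¬D ∨ A) ∧ D ∨ (D ∨ A) ∧ D ∧ ¬B
    = B ∧ (D ∧ D ∨ D ∧ ¬D ∨ A) ∧ D ∨ (D ∨ A) ∧ D ∧ ¬B   (complement / identity)
    = B ∧ (D ∨ A) ∧ D ∨ (D ∨ A) ∧ D ∧ ¬B   (distribution)
    = (D ∨ A) ∧ D   (distribution)
    = D   (absorption)
These differ: at A=1, B=0, C=1, D=1, E1 = 0 but E2 = 1.

No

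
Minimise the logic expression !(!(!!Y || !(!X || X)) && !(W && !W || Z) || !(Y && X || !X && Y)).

!(!(!!Y || !(!X || X)) && !(W && !W || Z) || !(Y && X || !X && Y))
= !(!Y && (!X || X) && !(W && !W || Z) || !(Y && X || !X && Y))   [De Morgan]
= !(!Y && !(W && !W || Z) || !(Y && X || !X && Y))   [complement / identity]
= !(!Y && !(W && !W || Z) || !Y)   [distribution]
= !(!Y && !Z || !Y)   [complement / identity]
= !!Y   [absorption]
= Y   [double negation]

Y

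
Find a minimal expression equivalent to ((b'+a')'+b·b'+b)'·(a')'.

b'·a

((b'+a')'+b·b'+b)'·(a')'
= ((b'+a')'+b)'·(a')'
= (b·a+b)'·(a')'
= (b·a+b)'·a
= b'·a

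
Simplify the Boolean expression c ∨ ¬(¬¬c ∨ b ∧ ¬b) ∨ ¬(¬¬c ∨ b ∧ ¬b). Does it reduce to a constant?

True

c ∨ ¬(¬¬c ∨ b ∧ ¬b) ∨ ¬(¬¬c ∨ b ∧ ¬b)
= c ∨ ¬(¬¬c ∨ b ∧ ¬b)   [idempotence]
= c ∨ ¬¬¬c   [complement / identity]
= c ∨ ¬c   [double negation]
= True   [complement]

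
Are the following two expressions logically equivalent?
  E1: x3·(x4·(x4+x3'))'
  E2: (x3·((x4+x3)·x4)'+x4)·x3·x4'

Yes

E1: x3·(x4·(x4+x3'))'
    = x3·x4'   [absorption]
E2: (x3·((x4+x3)·x4)'+x4)·x3·x4'
    = (x3·x4'+x4)·x3·x4'   [absorption]
    = x3·x4'   [absorption]
Both reduce to x3·x4', so they are equivalent.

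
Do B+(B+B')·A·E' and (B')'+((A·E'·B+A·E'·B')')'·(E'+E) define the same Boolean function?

E1: B+(B+B')·A·E'
    = B+A·E'   (complement / identity)
E2: (B')'+((A·E'·B+A·E'·B')')'·(E'+E)
    = (B')'+(A·E'·B+A·E'·B')·(E'+E)   (double negation)
    = B+(A·E'·B+A·E'·B')·(E'+E)   (double negation)
    = B+A·E'·(E'+E)   (distribution)
    = B+A·E'   (complement / identity)
Both reduce to B+A·E', so they are equivalent.

Yes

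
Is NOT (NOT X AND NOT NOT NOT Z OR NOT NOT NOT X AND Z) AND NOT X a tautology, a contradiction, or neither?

contradiction

NOT (NOT X AND NOT NOT NOT Z OR NOT NOT NOT X AND Z) AND NOT X
= NOT (NOT X AND NOT Z OR NOT NOT NOT X AND Z) AND NOT X   — double negation
= NOT (NOT X AND NOT Z OR NOT X AND Z) AND NOT X   — double negation
= NOT NOT X AND NOT X   — distribution
= X AND NOT X   — double negation
= FALSE   — complement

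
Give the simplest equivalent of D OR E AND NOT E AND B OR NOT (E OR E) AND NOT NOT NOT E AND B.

D OR NOT E AND B

D OR E AND NOT E AND B OR NOT (E OR E) AND NOT NOT NOT E AND B
= D OR E AND NOT E AND B OR NOT E AND NOT NOT NOT E AND B   (idempotence)
= D OR E AND NOT E AND B OR NOT E AND NOT E AND B   (double negation)
= D OR NOT E AND B   (distribution)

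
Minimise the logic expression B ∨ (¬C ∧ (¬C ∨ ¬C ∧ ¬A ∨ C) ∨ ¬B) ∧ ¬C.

B ∨ ¬C

B ∨ (¬C ∧ (¬C ∨ ¬C ∧ ¬A ∨ C) ∨ ¬B) ∧ ¬C
= B ∨ (¬C ∧ (¬C ∨ C) ∨ ¬B) ∧ ¬C   (absorption)
= B ∨ (¬C ∨ ¬B) ∧ ¬C   (complement / identity)
= B ∨ ¬C   (absorption)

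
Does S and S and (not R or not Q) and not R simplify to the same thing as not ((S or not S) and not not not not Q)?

No

E1: S and S and (not R or not Q) and not R
    = S and (not R or not Q) and not R   (idempotence)
    = S and not R   (absorption)
E2: not ((S or not S) and not not not not Q)
    = not not not not not Q   (complement / identity)
    = not not not Q   (double negation)
    = not Q   (double negation)
These differ: at Q=0, R=1, S=0, E1 = 0 but E2 = 1.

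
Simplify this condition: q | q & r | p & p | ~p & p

q | p

q | q & r | p & p | ~p & p
= q | q & r | p & p   (complement / identity)
= q | p & p   (absorption)
= q | p   (idempotence)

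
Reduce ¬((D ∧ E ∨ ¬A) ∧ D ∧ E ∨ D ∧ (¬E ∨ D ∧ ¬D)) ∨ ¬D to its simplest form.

¬D

¬((D ∧ E ∨ ¬A) ∧ D ∧ E ∨ D ∧ (¬E ∨ D ∧ ¬D)) ∨ ¬D
= ¬(D ∧ E ∨ D ∧ (¬E ∨ D ∧ ¬D)) ∨ ¬D   [absorption]
= ¬(D ∧ E ∨ D ∧ ¬E) ∨ ¬D   [complement / identity]
= ¬D ∨ ¬D   [distribution]
= ¬D   [idempotence]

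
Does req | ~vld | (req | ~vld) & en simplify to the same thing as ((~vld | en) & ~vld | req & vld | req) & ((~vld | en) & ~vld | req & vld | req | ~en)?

Yes

E1: req | ~vld | (req | ~vld) & en
    = req | ~vld
E2: ((~vld | en) & ~vld | req & vld | req) & ((~vld | en) & ~vld | req & vld | req | ~en)
    = (req & vld | req) & (req & vld | req | ~en) | (~vld | en) & ~vld
    = req & vld | req | (~vld | en) & ~vld
    = req & vld | req | ~vld
    = req | ~vld
Both reduce to req | ~vld, so they are equivalent.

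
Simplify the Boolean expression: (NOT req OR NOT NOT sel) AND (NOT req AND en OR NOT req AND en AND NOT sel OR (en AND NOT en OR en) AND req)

(NOT req OR NOT NOT sel) AND (NOT req AND en OR NOT req AND en AND NOT sel OR (en AND NOT en OR en) AND req)
= (NOT req OR NOT NOT sel) AND (NOT req AND en OR (en AND NOT en OR en) AND req)   [absorption]
= (NOT req OR NOT NOT sel) AND (NOT req AND en OR en AND req)   [complement / identity]
= (NOT req OR NOT NOT sel) AND en   [distribution]
= (NOT req OR sel) AND en   [double negation]

(NOT req OR sel) AND en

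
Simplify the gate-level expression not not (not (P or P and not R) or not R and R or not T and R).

not P or not T and R

not not (not (P or P and not R) or not R and R or not T and R)
= not not (not P or not R and R or not T and R)   — absorption
= not P or not R and R or not T and R   — double negation
= not P or not T and R   — complement / identity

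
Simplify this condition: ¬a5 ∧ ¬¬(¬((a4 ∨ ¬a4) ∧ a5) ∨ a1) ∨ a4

¬a5 ∧ ¬¬(¬((a4 ∨ ¬a4) ∧ a5) ∨ a1) ∨ a4
= ¬a5 ∧ (¬((a4 ∨ ¬a4) ∧ a5) ∨ a1) ∨ a4   [double negation]
= ¬a5 ∧ (¬a5 ∨ a1) ∨ a4   [complement / identity]
= ¬a5 ∨ a4   [absorption]

¬a5 ∨ a4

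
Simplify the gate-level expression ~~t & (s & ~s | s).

t & s

~~t & (s & ~s | s)
= ~~t & s   (complement / identity)
= t & s   (double negation)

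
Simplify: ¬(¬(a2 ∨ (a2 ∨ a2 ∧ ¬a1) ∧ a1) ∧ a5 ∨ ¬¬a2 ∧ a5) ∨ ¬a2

¬(¬(a2 ∨ (a2 ∨ a2 ∧ ¬a1) ∧ a1) ∧ a5 ∨ ¬¬a2 ∧ a5) ∨ ¬a2
= ¬(¬(a2 ∨ a2 ∧ a1) ∧ a5 ∨ ¬¬a2 ∧ a5) ∨ ¬a2   — absorption
= ¬(¬a2 ∧ a5 ∨ ¬¬a2 ∧ a5) ∨ ¬a2   — absorption
= ¬(¬a2 ∧ a5 ∨ a2 ∧ a5) ∨ ¬a2   — double negation
= ¬a5 ∨ ¬a2   — distribution

¬a5 ∨ ¬a2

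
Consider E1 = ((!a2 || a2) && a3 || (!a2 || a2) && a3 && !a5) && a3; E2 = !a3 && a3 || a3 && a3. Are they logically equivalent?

Yes

E1: ((!a2 || a2) && a3 || (!a2 || a2) && a3 && !a5) && a3
    = (!a2 || a2) && a3 && a3
    = a3 && a3
    = a3
E2: !a3 && a3 || a3 && a3
    = a3
Both reduce to a3, so they are equivalent.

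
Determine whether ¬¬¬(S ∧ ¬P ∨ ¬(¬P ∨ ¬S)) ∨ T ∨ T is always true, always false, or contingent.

¬¬¬(S ∧ ¬P ∨ ¬(¬P ∨ ¬S)) ∨ T ∨ T
= ¬(S ∧ ¬P ∨ ¬(¬P ∨ ¬S)) ∨ T ∨ T   — double negation
= ¬(S ∧ ¬P ∨ ¬(¬P ∨ ¬S)) ∨ T   — idempotence
= ¬(S ∧ ¬P ∨ P ∧ S) ∨ T   — De Morgan
= ¬S ∨ T   — distribution
This depends on S, T, so it is not a constant.

contingent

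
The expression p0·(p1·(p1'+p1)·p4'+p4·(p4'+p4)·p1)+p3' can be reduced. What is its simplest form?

p0·p1+p3'

p0·(p1·(p1'+p1)·p4'+p4·(p4'+p4)·p1)+p3'
= p0·(p1·p4'+p4·(p4'+p4)·p1)+p3'   (complement / identity)
= p0·(p1·p4'+p4·p1)+p3'   (complement / identity)
= p0·(p4'+p4)·p1+p3'   (distribution)
= p0·p1+p3'   (complement / identity)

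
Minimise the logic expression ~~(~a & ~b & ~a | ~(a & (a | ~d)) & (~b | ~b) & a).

~a & ~b

~~(~a & ~b & ~a | ~(a & (a | ~d)) & (~b | ~b) & a)
= ~a & ~b & ~a | ~(a & (a | ~d)) & (~b | ~b) & a   [double negation]
= ~a & ~b & ~a | ~a & (~b | ~b) & a   [absorption]
= ~a & ~b & ~a | ~a & ~b & a   [idempotence]
= ~a & ~b   [distribution]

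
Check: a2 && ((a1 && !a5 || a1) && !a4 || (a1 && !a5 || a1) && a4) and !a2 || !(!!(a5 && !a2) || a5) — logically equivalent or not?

E1: a2 && ((a1 && !a5 || a1) && !a4 || (a1 && !a5 || a1) && a4)
    = a2 && (a1 && !a5 || a1)   — distribution
    = a2 && a1   — absorption
E2: !a2 || !(!!(a5 && !a2) || a5)
    = !a2 || !(a5 && !a2 || a5)   — double negation
    = !a2 || !a5   — absorption
These differ: at a1=0, a2=0, a4=0, a5=0, E1 = 0 but E2 = 1.

No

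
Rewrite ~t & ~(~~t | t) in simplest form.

~t & ~(~~t | t)
= ~t & ~(t | t)   (double negation)
= ~t & ~t   (idempotence)
= ~t   (idempotence)

~t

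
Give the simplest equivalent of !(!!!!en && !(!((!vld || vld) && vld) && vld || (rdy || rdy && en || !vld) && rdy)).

!(!!!!en && !(!((!vld || vld) && vld) && vld || (rdy || rdy && en || !vld) && rdy))
= !(!!!!en && !(!vld && vld || (rdy || rdy && en || !vld) && rdy))
= !!!en || !vld && vld || (rdy || rdy && en || !vld) && rdy
= !en || !vld && vld || (rdy || rdy && en || !vld) && rdy
= !en || (rdy || rdy && en || !vld) && rdy
= !en || (rdy || !vld) && rdy
= !en || rdy

!en || rdy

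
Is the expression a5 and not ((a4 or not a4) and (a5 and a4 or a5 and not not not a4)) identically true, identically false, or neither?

identically false

a5 and not ((a4 or not a4) and (a5 and a4 or a5 and not not not a4))
= a5 and not (a5 and a4 or a5 and not not not a4)
= a5 and not (a5 and a4 or a5 and not a4)
= a5 and not a5
= False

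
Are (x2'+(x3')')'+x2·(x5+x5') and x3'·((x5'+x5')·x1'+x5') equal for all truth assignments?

E1: (x2'+(x3')')'+x2·(x5+x5')
    = (x2'+(x3')')'+x2   — complement / identity
    = x2·x3'+x2   — De Morgan
    = x2   — absorption
E2: x3'·((x5'+x5')·x1'+x5')
    = x3'·(x5'·x1'+x5')   — idempotence
    = x3'·x5'   — absorption
These differ: at x1=0, x2=1, x3=1, x5=0, E1 = 1 but E2 = 0.

No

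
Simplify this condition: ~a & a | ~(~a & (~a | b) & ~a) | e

~a & a | ~(~a & (~a | b) & ~a) | e
= ~(~a & (~a | b) & ~a) | e
= ~(~a & ~a) | e
= a | a | e
= a | e

a | e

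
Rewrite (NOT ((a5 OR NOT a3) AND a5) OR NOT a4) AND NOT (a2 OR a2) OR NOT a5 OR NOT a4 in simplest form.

(NOT ((a5 OR NOT a3) AND a5) OR NOT a4) AND NOT (a2 OR a2) OR NOT a5 OR NOT a4
= (NOT a5 OR NOT a4) AND NOT (a2 OR a2) OR NOT a5 OR NOT a4   — absorption
= (NOT a5 OR NOT a4) AND NOT a2 OR NOT a5 OR NOT a4   — idempotence
= NOT a5 OR NOT a4   — absorption

NOT a5 OR NOT a4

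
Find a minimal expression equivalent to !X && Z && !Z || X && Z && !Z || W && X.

!X && Z && !Z || X && Z && !Z || W && X
= Z && !Z || W && X
= W && X

W && X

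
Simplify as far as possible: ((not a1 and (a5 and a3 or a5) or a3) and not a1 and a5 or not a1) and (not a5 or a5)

not a1

((not a1 and (a5 and a3 or a5) or a3) and not a1 and a5 or not a1) and (not a5 or a5)
= ((not a1 and a5 or a3) and not a1 and a5 or not a1) and (not a5 or a5)
= (not a1 and a5 or a3) and not a1 and a5 or not a1
= not a1 and a5 or not a1
= not a1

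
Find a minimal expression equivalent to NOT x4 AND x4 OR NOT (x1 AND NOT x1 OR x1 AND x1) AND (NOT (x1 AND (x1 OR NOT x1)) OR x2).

NOT x4 AND x4 OR NOT (x1 AND NOT x1 OR x1 AND x1) AND (NOT (x1 AND (x1 OR NOT x1)) OR x2)
= NOT x4 AND x4 OR NOT x1 AND (NOT (x1 AND (x1 OR NOT x1)) OR x2)   — distribution
= NOT x4 AND x4 OR NOT x1 AND (NOT x1 OR x2)   — complement / identity
= NOT x1 AND (NOT x1 OR x2)   — complement / identity
= NOT x1   — absorption

NOT x1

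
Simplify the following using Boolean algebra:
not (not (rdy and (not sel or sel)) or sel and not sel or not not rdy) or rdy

rdy

not (not (rdy and (not sel or sel)) or sel and not sel or not not rdy) or rdy
= not (not (rdy and (not sel or sel)) or not not rdy) or rdy
= not (not rdy or not not rdy) or rdy
= rdy and not rdy or rdy
= rdy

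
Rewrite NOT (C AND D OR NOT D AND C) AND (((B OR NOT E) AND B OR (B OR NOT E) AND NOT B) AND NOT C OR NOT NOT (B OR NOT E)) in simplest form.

NOT C AND (B OR NOT E)

NOT (C AND D OR NOT D AND C) AND (((B OR NOT E) AND B OR (B OR NOT E) AND NOT B) AND NOT C OR NOT NOT (B OR NOT E))
= NOT (C AND D OR NOT D AND C) AND ((B OR NOT E) AND NOT C OR NOT NOT (B OR NOT E))   (distribution)
= NOT (C AND D OR NOT D AND C) AND ((B OR NOT E) AND NOT C OR B OR NOT E)   (double negation)
= NOT (C AND D OR NOT D AND C) AND (B OR NOT E)   (absorption)
= NOT C AND (B OR NOT E)   (distribution)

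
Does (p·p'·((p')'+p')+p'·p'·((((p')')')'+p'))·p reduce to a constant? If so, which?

yes, False

(p·p'·((p')'+p')+p'·p'·((((p')')')'+p'))·p
= (p·p'·((p')'+p')+p'·p'·((p')'+p'))·p   [double negation]
= p'·((p')'+p')·p   [distribution]
= p'·(p+p')·p   [double negation]
= p'·p   [complement / identity]
= 0   [complement]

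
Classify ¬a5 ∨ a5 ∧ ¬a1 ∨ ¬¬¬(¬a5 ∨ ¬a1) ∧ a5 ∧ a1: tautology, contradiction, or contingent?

¬a5 ∨ a5 ∧ ¬a1 ∨ ¬¬¬(¬a5 ∨ ¬a1) ∧ a5 ∧ a1
= ¬a5 ∨ a5 ∧ ¬a1 ∨ ¬¬(a5 ∧ a1) ∧ a5 ∧ a1   (De Morgan)
= ¬a5 ∨ a5 ∧ ¬a1 ∨ a5 ∧ a1 ∧ a5 ∧ a1   (double negation)
= ¬a5 ∨ a5 ∧ ¬a1 ∨ a5 ∧ a1   (idempotence)
= ¬a5 ∨ a5   (distribution)
= True   (complement)

tautology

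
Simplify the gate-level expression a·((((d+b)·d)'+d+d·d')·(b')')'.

a·((((d+b)·d)'+d+d·d')·(b')')'
= a·((((d+b)·d)'+d+d·d')·b)'
= a·((((d+b)·d)'+d)·b)'
= a·((d'+d)·b)'
= a·b'

a·b'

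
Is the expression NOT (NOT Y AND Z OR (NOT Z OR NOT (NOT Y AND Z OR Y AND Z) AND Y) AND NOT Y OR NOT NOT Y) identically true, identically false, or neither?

identically false

NOT (NOT Y AND Z OR (NOT Z OR NOT (NOT Y AND Z OR Y AND Z) AND Y) AND NOT Y OR NOT NOT Y)
= NOT (NOT Y AND Z OR (NOT Z OR NOT Z AND Y) AND NOT Y OR NOT NOT Y)
= NOT (NOT Y AND Z OR NOT Z AND NOT Y OR NOT NOT Y)
= NOT (NOT Y OR NOT NOT Y)
= Y AND NOT Y
= FALSE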